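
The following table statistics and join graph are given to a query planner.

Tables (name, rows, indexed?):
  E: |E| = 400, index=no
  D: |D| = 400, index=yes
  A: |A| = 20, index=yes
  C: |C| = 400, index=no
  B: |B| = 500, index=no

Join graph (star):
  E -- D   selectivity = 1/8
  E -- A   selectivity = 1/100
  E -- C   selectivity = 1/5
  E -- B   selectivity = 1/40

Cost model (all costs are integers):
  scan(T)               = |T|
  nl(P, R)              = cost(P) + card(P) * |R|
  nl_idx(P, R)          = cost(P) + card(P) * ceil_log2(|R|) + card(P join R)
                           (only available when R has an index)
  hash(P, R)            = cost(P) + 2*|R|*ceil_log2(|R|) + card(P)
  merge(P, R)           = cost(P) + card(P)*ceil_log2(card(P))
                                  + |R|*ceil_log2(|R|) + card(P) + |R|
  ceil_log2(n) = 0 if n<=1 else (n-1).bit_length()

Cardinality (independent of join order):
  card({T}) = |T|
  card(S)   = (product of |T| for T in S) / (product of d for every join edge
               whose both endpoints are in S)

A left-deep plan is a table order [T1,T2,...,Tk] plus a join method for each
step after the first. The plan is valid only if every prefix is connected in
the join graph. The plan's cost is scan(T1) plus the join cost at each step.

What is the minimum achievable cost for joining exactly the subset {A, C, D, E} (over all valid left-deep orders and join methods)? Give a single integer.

Selinger DP over subsets of {A,C,D,E}:
  {E}: scan cost=400, card=400
  {D}: scan cost=400, card=400
  {A}: scan cost=20, card=20
  {C}: scan cost=400, card=400
  {DE}: card=20000; try (E,hash)→8000, (D,hash)→8000, (E,merge)→8400, (D,merge)→8400, (D,nl_idx)→24000, (E,nl)→160400 …(+1); best=8000 via (E,hash)
  {AE}: card=80; try (A,hash)→1000, (A,nl_idx)→2480, (E,merge)→4140, (A,merge)→4520, (E,hash)→7240, (E,nl)→8020 …(+1); best=1000 via (A,hash)
  {CE}: card=32000; try (E,hash)→8000, (C,hash)→8000, (E,merge)→8400, (C,merge)→8400, (E,nl)→160400, (C,nl)→160400; best=8000 via (E,hash)
  {ADE}: card=4000; try (D,merge)→5640, (D,nl_idx)→5720, (D,hash)→8280, (A,hash)→28200, (D,nl)→33000, (A,nl_idx)→112000 …(+2); best=5640 via (D,merge)
  {CDE}: card=1600000; try (C,hash)→35200, (D,hash)→47200, (C,merge)→332000, (D,merge)→524000, (D,nl_idx)→1896000, (C,nl)→8008000 …(+1); best=35200 via (C,hash)
  {ACE}: card=6400; try (C,merge)→5640, (C,hash)→8280, (C,nl)→33000, (A,hash)→40200, (A,nl_idx)→174400, (A,merge)→520120 …(+1); best=5640 via (C,merge)
  {ACDE}: card=320000; try (C,hash)→16840, (D,hash)→19240, (C,merge)→61640, (D,merge)→99240, (D,nl_idx)→383240, (C,nl)→1605640 …(+5); best=16840 via (C,hash)

16840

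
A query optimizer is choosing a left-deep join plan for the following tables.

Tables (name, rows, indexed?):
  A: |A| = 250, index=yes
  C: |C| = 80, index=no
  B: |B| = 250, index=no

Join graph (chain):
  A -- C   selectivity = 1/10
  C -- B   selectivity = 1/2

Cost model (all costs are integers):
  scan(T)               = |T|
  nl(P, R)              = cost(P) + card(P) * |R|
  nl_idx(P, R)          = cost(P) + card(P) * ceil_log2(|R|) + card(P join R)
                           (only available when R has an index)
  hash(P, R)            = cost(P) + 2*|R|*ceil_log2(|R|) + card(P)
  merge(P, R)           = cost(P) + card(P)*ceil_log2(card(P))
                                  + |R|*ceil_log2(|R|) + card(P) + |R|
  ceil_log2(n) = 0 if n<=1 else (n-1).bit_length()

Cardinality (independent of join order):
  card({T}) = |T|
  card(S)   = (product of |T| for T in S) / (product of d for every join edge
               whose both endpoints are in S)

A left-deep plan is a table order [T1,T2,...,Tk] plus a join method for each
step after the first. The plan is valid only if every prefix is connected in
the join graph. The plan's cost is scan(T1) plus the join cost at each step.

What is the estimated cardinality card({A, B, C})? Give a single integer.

250000

Tables in S: A(250), B(250), C(80)
Edges inside S: A-C(d=10), C-B(d=2)
numerator = 250 * 250 * 80 = 5000000
denominator = 10 * 2 = 20
card(S) = 5000000 / 20 = 250000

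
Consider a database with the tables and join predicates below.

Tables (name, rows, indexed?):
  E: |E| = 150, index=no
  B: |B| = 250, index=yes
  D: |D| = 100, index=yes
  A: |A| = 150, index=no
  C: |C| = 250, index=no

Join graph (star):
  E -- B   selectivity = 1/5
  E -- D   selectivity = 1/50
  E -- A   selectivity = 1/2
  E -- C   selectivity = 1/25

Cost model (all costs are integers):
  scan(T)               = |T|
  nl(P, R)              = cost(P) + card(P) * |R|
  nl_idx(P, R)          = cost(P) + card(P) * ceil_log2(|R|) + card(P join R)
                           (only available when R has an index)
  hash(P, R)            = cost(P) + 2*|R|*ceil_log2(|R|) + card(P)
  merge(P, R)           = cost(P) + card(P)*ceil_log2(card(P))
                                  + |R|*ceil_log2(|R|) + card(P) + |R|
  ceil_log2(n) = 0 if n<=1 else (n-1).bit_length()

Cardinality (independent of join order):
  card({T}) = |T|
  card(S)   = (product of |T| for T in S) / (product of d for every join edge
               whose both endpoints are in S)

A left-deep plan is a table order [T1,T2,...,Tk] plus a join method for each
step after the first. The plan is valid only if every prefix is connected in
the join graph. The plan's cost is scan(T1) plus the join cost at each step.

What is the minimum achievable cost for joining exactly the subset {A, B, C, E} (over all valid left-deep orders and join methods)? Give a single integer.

85800

Selinger DP over subsets of {A,B,C,E}:
  {E}: scan cost=150, card=150
  {B}: scan cost=250, card=250
  {A}: scan cost=150, card=150
  {C}: scan cost=250, card=250
  {BE}: card=7500; try (E,hash)→2900, (B,merge)→3750, (E,merge)→3850, (B,hash)→4300, (B,nl_idx)→8850, (B,nl)→37650 …(+1); best=2900 via (E,hash)
  {AE}: card=11250; try (E,hash)→2700, (A,hash)→2700, (E,merge)→2850, (A,merge)→2850, (E,nl)→22650, (A,nl)→22650; best=2700 via (E,hash)
  {CE}: card=1500; try (E,hash)→2900, (C,merge)→3750, (E,merge)→3850, (C,hash)→4300, (C,nl)→37650, (E,nl)→37750; best=2900 via (E,hash)
  {ABE}: card=562500; try (A,hash)→12800, (B,hash)→17950, (A,merge)→109250, (B,merge)→173700, (B,nl_idx)→655200, (A,nl)→1127900 …(+1); best=12800 via (A,hash)
  {BCE}: card=75000; try (B,hash)→8400, (C,hash)→14400, (B,merge)→23150, (B,nl_idx)→89900, (C,merge)→110150, (B,nl)→377900 …(+1); best=8400 via (B,hash)
  {ACE}: card=112500; try (A,hash)→6800, (C,hash)→17950, (A,merge)→22250, (C,merge)→173700, (A,nl)→227900, (C,nl)→2815200; best=6800 via (A,hash)
  {ABCE}: card=5625000; try (A,hash)→85800, (B,hash)→123300, (C,hash)→579300, (A,merge)→1359750, (B,merge)→2034050, (B,nl_idx)→6531800 …(+4); best=85800 via (A,hash)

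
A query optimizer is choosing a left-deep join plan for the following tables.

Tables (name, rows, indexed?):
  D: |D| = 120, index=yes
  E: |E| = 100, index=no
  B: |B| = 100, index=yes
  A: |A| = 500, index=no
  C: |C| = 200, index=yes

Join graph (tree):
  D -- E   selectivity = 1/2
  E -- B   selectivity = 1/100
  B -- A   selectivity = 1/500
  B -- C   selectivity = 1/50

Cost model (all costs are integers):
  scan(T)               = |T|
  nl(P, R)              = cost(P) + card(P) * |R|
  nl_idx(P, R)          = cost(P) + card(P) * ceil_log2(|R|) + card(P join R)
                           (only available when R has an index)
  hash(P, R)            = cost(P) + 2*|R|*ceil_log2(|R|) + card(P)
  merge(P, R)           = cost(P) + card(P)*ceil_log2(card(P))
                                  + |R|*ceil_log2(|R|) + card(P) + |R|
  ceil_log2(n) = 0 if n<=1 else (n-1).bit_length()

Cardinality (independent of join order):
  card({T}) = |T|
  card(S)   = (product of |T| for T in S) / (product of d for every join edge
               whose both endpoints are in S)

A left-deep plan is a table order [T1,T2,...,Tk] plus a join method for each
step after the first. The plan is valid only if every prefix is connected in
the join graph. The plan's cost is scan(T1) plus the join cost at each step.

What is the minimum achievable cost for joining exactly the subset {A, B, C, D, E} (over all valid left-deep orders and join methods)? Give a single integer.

Selinger DP over subsets of {A,B,C,D,E}:
  {D}: scan cost=120, card=120
  {E}: scan cost=100, card=100
  {B}: scan cost=100, card=100
  {A}: scan cost=500, card=500
  {C}: scan cost=200, card=200
  {DE}: card=6000; try (E,hash)→1640, (D,merge)→1860, (E,merge)→1880, (D,hash)→1880, (D,nl_idx)→6800, (D,nl)→12100 …(+1); best=1640 via (E,hash)
  {BE}: card=100; try (B,nl_idx)→900, (E,hash)→1600, (B,hash)→1600, (E,merge)→1700, (B,merge)→1700, (E,nl)→10100 …(+1); best=900 via (B,nl_idx)
  {AB}: card=100; try (B,hash)→2400, (B,nl_idx)→4100, (A,merge)→5900, (B,merge)→6300, (A,hash)→9200, (A,nl)→50100 …(+1); best=2400 via (B,hash)
  {BC}: card=400; try (C,nl_idx)→1300, (B,hash)→1800, (B,nl_idx)→2000, (C,merge)→2700, (B,merge)→2800, (C,hash)→3400 …(+2); best=1300 via (C,nl_idx)
  {BDE}: card=6000; try (D,merge)→2660, (D,hash)→2680, (D,nl_idx)→7600, (B,hash)→9040, (D,nl)→12900, (B,nl_idx)→49640 …(+2); best=2660 via (D,merge)
  {ABE}: card=100; try (E,hash)→3900, (E,merge)→4000, (A,merge)→6700, (A,hash)→10000, (E,nl)→12400, (A,nl)→50900; best=3900 via (E,hash)
  {BCE}: card=400; try (C,nl_idx)→2100, (E,hash)→3100, (C,merge)→3500, (C,hash)→4200, (E,merge)→6100, (C,nl)→20900 …(+1); best=2100 via (C,nl_idx)
  {ABC}: card=400; try (C,nl_idx)→3600, (C,merge)→5000, (C,hash)→5700, (A,merge)→10300, (A,hash)→10700, (C,nl)→22400 …(+1); best=3600 via (C,nl_idx)
  {ABDE}: card=6000; try (D,merge)→5660, (D,hash)→5680, (D,nl_idx)→10600, (D,nl)→15900, (A,hash)→17660, (A,merge)→91660 …(+1); best=5660 via (D,merge)
  {BCDE}: card=24000; try (D,hash)→4180, (D,merge)→7060, (C,hash)→11860, (D,nl_idx)→28900, (D,nl)→50100, (C,nl_idx)→74660 …(+2); best=4180 via (D,hash)
  {ABCE}: card=400; try (C,nl_idx)→5100, (E,hash)→5400, (C,merge)→6500, (C,hash)→7200, (E,merge)→8400, (A,merge)→11100 …(+4); best=5100 via (C,nl_idx)
  {ABCDE}: card=24000; try (D,hash)→7180, (D,merge)→10060, (C,hash)→14860, (D,nl_idx)→31900, (A,hash)→37180, (D,nl)→53100 …(+5); best=7180 via (D,hash)

7180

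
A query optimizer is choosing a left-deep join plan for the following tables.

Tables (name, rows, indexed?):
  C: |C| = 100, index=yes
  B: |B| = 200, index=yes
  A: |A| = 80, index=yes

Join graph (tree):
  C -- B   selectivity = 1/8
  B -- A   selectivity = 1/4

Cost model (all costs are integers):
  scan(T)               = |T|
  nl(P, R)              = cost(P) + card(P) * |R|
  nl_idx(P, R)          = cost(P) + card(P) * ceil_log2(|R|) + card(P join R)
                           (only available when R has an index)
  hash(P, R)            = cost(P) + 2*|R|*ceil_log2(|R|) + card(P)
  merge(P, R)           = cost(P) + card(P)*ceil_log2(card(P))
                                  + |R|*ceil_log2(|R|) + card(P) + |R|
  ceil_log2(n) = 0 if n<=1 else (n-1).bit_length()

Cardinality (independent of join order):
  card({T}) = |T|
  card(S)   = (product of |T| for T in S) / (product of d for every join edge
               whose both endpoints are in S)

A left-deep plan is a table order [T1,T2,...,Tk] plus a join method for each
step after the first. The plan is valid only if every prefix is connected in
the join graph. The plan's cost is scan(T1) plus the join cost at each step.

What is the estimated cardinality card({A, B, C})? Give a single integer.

Tables in S: A(80), B(200), C(100)
Edges inside S: C-B(d=8), B-A(d=4)
numerator = 80 * 200 * 100 = 1600000
denominator = 8 * 4 = 32
card(S) = 1600000 / 32 = 50000

50000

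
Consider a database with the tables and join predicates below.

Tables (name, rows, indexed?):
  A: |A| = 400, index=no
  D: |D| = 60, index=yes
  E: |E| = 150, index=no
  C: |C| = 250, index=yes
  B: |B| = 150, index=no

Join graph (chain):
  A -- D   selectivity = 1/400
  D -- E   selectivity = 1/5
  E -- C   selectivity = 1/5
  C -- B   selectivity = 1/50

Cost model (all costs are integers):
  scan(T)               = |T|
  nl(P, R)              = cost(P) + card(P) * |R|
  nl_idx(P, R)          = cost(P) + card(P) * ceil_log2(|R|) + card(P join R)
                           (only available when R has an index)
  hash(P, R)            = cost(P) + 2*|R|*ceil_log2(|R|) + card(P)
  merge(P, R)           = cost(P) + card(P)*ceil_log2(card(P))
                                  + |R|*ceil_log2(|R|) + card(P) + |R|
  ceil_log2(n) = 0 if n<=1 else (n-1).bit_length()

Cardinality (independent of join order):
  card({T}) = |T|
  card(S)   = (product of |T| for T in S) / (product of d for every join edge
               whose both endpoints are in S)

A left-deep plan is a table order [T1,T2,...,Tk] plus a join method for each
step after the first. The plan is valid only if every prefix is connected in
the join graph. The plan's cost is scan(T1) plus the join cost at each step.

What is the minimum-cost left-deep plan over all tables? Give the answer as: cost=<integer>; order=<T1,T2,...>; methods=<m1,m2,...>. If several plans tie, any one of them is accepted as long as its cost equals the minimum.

cost=101490; order=A,D,E,C,B; methods=hash,merge,hash,hash

Selinger DP (subsets sized 1..n):
  {A}: scan cost=400, card=400
  {D}: scan cost=60, card=60
  {E}: scan cost=150, card=150
  {C}: scan cost=250, card=250
  {B}: scan cost=150, card=150
  {AD}: card=60; try (D,hash)→1520, (D,nl_idx)→2860, (A,merge)→4480, (D,merge)→4820, (A,hash)→7320, (A,nl)→24060 …(+1); best=1520 via (D,hash)
  {DE}: card=1800; try (D,hash)→1020, (E,merge)→1830, (D,merge)→1920, (E,hash)→2520, (D,nl_idx)→2850, (E,nl)→9060 …(+1); best=1020 via (D,hash)
  {CE}: card=7500; try (E,hash)→2900, (C,merge)→3750, (E,merge)→3850, (C,hash)→4300, (C,nl_idx)→8850, (C,nl)→37650 …(+1); best=2900 via (E,hash)
  {BC}: card=750; try (C,nl_idx)→2100, (B,hash)→2900, (C,merge)→3750, (B,merge)→3850, (C,hash)→4300, (C,nl)→37650 …(+1); best=2100 via (C,nl_idx)
  {ADE}: card=1800; try (E,merge)→3290, (E,hash)→3980, (A,hash)→10020, (E,nl)→10520, (A,merge)→26620, (A,nl)→721020; best=3290 via (E,merge)
  {CDE}: card=90000; try (C,hash)→6820, (D,hash)→11120, (C,merge)→24870, (C,nl_idx)→105420, (D,merge)→108320, (D,nl_idx)→137900 …(+2); best=6820 via (C,hash)
  {BCE}: card=22500; try (E,hash)→5250, (E,merge)→11700, (B,hash)→12800, (B,merge)→109250, (E,nl)→114600, (B,nl)→1127900; best=5250 via (E,hash)
  {ACDE}: card=90000; try (C,hash)→9090, (C,merge)→27140, (A,hash)→104020, (C,nl_idx)→107690, (C,nl)→453290, (A,merge)→1630820 …(+1); best=9090 via (C,hash)
  {BCDE}: card=270000; try (D,hash)→28470, (B,hash)→99220, (D,merge)→365670, (D,nl_idx)→410250, (D,nl)→1355250, (B,merge)→1628170 …(+1); best=28470 via (D,hash)
  {ABCDE}: card=270000; try (B,hash)→101490, (A,hash)→305670, (B,merge)→1630440, (A,merge)→5432470, (B,nl)→13509090, (A,nl)→108028470; best=101490 via (B,hash)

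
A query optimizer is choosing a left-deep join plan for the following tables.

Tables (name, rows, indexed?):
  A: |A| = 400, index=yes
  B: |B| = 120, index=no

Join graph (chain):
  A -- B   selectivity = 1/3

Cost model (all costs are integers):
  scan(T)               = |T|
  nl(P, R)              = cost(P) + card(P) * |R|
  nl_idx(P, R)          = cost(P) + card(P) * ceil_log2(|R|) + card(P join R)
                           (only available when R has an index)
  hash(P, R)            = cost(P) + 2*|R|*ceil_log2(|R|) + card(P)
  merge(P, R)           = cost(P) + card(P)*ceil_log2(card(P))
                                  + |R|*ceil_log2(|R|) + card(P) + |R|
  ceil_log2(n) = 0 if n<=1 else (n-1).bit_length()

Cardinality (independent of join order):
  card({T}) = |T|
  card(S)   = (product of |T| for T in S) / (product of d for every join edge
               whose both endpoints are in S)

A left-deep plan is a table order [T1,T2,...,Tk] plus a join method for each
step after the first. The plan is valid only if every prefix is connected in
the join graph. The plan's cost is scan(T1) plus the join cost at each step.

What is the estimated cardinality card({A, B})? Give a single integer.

16000

Tables in S: A(400), B(120)
Edges inside S: A-B(d=3)
numerator = 400 * 120 = 48000
denominator = 3 = 3
card(S) = 48000 / 3 = 16000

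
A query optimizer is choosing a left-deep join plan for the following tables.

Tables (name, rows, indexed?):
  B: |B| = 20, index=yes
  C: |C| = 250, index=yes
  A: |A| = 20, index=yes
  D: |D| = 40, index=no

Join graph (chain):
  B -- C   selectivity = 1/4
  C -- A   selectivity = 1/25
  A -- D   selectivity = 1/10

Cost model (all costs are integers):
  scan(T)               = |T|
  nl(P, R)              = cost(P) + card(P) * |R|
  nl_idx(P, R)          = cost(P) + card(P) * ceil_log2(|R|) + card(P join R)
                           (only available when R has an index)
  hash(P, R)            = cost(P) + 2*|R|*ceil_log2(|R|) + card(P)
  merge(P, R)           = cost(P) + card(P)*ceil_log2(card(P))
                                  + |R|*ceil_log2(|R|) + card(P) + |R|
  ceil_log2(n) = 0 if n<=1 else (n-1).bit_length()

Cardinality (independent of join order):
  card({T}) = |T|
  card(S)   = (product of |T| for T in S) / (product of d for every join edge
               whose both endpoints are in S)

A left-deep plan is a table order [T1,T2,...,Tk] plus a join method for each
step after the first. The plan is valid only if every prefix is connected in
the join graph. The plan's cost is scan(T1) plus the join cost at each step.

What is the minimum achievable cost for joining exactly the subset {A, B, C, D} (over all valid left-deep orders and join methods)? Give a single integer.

Selinger DP over subsets of {A,B,C,D}:
  {B}: scan cost=20, card=20
  {C}: scan cost=250, card=250
  {A}: scan cost=20, card=20
  {D}: scan cost=40, card=40
  {BC}: card=1250; try (B,hash)→700, (C,nl_idx)→1430, (C,merge)→2390, (B,merge)→2620, (B,nl_idx)→2750, (C,hash)→4040 …(+2); best=700 via (B,hash)
  {AC}: card=200; try (C,nl_idx)→380, (A,hash)→700, (A,nl_idx)→1700, (C,merge)→2390, (A,merge)→2620, (C,hash)→4040 …(+2); best=380 via (C,nl_idx)
  {AD}: card=80; try (A,hash)→280, (A,nl_idx)→320, (D,merge)→420, (A,merge)→440, (D,hash)→520, (D,nl)→820 …(+1); best=280 via (A,hash)
  {ABC}: card=1000; try (B,hash)→780, (A,hash)→2150, (B,merge)→2300, (B,nl_idx)→2380, (B,nl)→4380, (A,nl_idx)→7950 …(+2); best=780 via (B,hash)
  {ACD}: card=800; try (D,hash)→1060, (C,nl_idx)→1720, (D,merge)→2460, (C,merge)→3170, (C,hash)→4360, (D,nl)→8380 …(+1); best=1060 via (D,hash)
  {ABCD}: card=4000; try (B,hash)→2060, (D,hash)→2260, (B,nl_idx)→9060, (B,merge)→9980, (D,merge)→12060, (B,nl)→17060 …(+1); best=2060 via (B,hash)

2060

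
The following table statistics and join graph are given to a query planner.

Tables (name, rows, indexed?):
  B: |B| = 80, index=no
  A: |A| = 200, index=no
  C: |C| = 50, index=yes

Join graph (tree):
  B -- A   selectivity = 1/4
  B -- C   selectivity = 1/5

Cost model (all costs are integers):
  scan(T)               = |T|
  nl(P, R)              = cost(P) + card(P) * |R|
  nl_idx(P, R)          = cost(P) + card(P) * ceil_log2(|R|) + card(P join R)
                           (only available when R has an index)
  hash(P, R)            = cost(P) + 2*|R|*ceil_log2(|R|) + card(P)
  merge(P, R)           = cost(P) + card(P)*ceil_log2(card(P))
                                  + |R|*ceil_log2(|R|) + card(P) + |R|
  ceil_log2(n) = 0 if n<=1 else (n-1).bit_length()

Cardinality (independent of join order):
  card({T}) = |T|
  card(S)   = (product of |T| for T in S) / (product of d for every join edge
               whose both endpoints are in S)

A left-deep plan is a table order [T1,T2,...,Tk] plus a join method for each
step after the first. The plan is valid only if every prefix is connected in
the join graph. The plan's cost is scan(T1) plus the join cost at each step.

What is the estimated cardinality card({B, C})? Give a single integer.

800

Tables in S: B(80), C(50)
Edges inside S: B-C(d=5)
numerator = 80 * 50 = 4000
denominator = 5 = 5
card(S) = 4000 / 5 = 800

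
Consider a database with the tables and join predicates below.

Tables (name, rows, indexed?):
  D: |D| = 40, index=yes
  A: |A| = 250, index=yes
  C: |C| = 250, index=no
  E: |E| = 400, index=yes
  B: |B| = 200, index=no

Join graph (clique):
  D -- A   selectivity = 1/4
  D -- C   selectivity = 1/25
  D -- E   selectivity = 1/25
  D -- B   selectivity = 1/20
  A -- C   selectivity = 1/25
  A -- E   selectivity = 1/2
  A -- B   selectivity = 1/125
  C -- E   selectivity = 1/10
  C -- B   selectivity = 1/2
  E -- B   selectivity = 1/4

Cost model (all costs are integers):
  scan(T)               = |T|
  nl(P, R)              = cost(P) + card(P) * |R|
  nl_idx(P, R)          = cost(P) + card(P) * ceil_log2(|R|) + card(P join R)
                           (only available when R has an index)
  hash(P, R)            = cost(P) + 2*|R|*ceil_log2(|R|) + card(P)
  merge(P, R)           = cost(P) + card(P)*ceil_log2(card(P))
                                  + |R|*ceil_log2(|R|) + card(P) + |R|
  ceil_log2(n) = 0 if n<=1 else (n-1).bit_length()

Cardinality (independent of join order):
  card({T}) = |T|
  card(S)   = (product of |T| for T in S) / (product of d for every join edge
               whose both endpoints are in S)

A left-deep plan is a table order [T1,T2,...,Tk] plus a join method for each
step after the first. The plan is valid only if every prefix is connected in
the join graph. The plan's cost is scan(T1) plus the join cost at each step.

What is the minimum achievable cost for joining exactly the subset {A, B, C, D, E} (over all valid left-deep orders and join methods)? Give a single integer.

Selinger DP over subsets of {A,B,C,D,E}:
  {D}: scan cost=40, card=40
  {A}: scan cost=250, card=250
  {C}: scan cost=250, card=250
  {E}: scan cost=400, card=400
  {B}: scan cost=200, card=200
  {AD}: card=2500; try (D,hash)→980, (A,merge)→2570, (D,merge)→2780, (A,nl_idx)→2860, (A,hash)→4080, (D,nl_idx)→4250 …(+2); best=980 via (D,hash)
  {CD}: card=400; try (D,hash)→980, (D,nl_idx)→2150, (C,merge)→2570, (D,merge)→2780, (C,hash)→4080, (C,nl)→10040 …(+1); best=980 via (D,hash)
  {DE}: card=640; try (E,nl_idx)→1040, (D,hash)→1280, (D,nl_idx)→3440, (E,merge)→4320, (D,merge)→4680, (E,hash)→7280 …(+2); best=1040 via (E,nl_idx)
  {BD}: card=400; try (D,hash)→880, (D,nl_idx)→1800, (B,merge)→2120, (D,merge)→2280, (B,hash)→3280, (B,nl)→8040 …(+1); best=880 via (D,hash)
  {AC}: card=2500; try (C,hash)→4500, (A,hash)→4500, (C,merge)→4750, (A,merge)→4750, (A,nl_idx)→4750, (C,nl)→62750 …(+1); best=4500 via (C,hash)
  {AE}: card=50000; try (A,hash)→4800, (E,merge)→6500, (A,merge)→6650, (E,hash)→7700, (E,nl_idx)→52500, (A,nl_idx)→53600 …(+2); best=4800 via (A,hash)
  {AB}: card=400; try (A,nl_idx)→2200, (B,hash)→3700, (A,merge)→4250, (B,merge)→4300, (A,hash)→4400, (A,nl)→50200 …(+1); best=2200 via (A,nl_idx)
  {CE}: card=10000; try (C,hash)→4800, (E,merge)→6500, (C,merge)→6650, (E,hash)→7700, (E,nl_idx)→12500, (E,nl)→100250 …(+1); best=4800 via (C,hash)
  {BC}: card=25000; try (B,hash)→3700, (C,merge)→4250, (B,merge)→4300, (C,hash)→4400, (C,nl)→50200, (B,nl)→50250; best=3700 via (B,hash)
  {BE}: card=20000; try (B,hash)→4000, (E,merge)→6000, (B,merge)→6200, (E,hash)→7600, (E,nl_idx)→22000, (E,nl)→80200 …(+1); best=4000 via (B,hash)
  {ACD}: card=1000; try (A,nl_idx)→5180, (A,hash)→5380, (A,merge)→7230, (D,hash)→7480, (C,hash)→7480, (D,nl_idx)→20500 …(+5); best=5180 via (A,nl_idx)
  {ADE}: card=20000; try (A,hash)→5680, (A,merge)→10330, (E,hash)→10680, (A,nl_idx)→26160, (E,merge)→37480, (E,nl_idx)→43480 …(+6); best=5680 via (A,hash)
  {ABD}: card=200; try (D,hash)→3080, (A,nl_idx)→4280, (D,nl_idx)→4800, (A,hash)→5280, (D,merge)→6480, (B,hash)→6680 …(+5); best=3080 via (D,hash)
  {CDE}: card=640; try (E,nl_idx)→5220, (C,hash)→5680, (E,hash)→8580, (E,merge)→8980, (C,merge)→10330, (D,hash)→15280 …(+5); best=5220 via (E,nl_idx)
  {BCD}: card=2000; try (B,hash)→4580, (C,hash)→5280, (B,merge)→6780, (C,merge)→7130, (D,hash)→29180, (B,nl)→80980 …(+4); best=4580 via (B,hash)
  {BDE}: card=1600; try (B,hash)→4880, (E,nl_idx)→6080, (E,hash)→8480, (E,merge)→8880, (B,merge)→9880, (D,hash)→24480 …(+5); best=4880 via (B,hash)
  {ACE}: card=50000; try (E,hash)→14200, (A,hash)→18800, (E,merge)→41000, (C,hash)→58800, (E,nl_idx)→77000, (A,nl_idx)→134800 …(+5); best=14200 via (E,hash)
  {ABC}: card=2000; try (C,hash)→6600, (C,merge)→8450, (B,hash)→10200, (A,hash)→32700, (B,merge)→38800, (C,nl)→102200 …(+4); best=6600 via (C,hash)
  {ABE}: card=20000; try (E,hash)→9800, (E,merge)→10200, (E,nl_idx)→25800, (A,hash)→28000, (B,hash)→58000, (E,nl)→162200 …(+5); best=9800 via (E,hash)
  {BCE}: card=250000; try (B,hash)→18000, (C,hash)→28000, (E,hash)→35900, (B,merge)→156600, (C,merge)→326250, (E,merge)→407700 …(+4); best=18000 via (B,hash)
  {ACDE}: card=800; try (A,hash)→9860, (A,nl_idx)→11140, (E,hash)→13380, (A,merge)→14510, (E,nl_idx)→14980, (E,merge)→20180 …(+9); best=9860 via (A,hash)
  {ABCD}: card=40; try (C,merge)→7130, (C,hash)→7280, (D,hash)→9080, (B,hash)→9380, (A,hash)→10580, (B,merge)→17980 …(+8); best=7130 via (C,merge)
  {ABDE}: card=400; try (E,nl_idx)→5280, (E,merge)→8880, (E,hash)→10480, (A,hash)→10480, (A,nl_idx)→18080, (A,merge)→26330 …(+9); best=5280 via (E,nl_idx)
  {BCDE}: card=800; try (B,hash)→9060, (C,hash)→10480, (E,hash)→13780, (B,merge)→14060, (E,nl_idx)→23380, (C,merge)→26330 …(+8); best=9060 via (B,hash)
  {ABCE}: card=10000; try (E,hash)→15800, (C,hash)→33800, (E,merge)→34600, (E,nl_idx)→34600, (B,hash)→67400, (A,hash)→272000 …(+8); best=15800 via (E,hash)
  {ABCDE}: card=8; try (E,nl_idx)→7498, (C,hash)→9680, (E,merge)→11410, (C,merge)→11530, (B,hash)→13860, (A,hash)→13860 …(+12); best=7498 via (E,nl_idx)

7498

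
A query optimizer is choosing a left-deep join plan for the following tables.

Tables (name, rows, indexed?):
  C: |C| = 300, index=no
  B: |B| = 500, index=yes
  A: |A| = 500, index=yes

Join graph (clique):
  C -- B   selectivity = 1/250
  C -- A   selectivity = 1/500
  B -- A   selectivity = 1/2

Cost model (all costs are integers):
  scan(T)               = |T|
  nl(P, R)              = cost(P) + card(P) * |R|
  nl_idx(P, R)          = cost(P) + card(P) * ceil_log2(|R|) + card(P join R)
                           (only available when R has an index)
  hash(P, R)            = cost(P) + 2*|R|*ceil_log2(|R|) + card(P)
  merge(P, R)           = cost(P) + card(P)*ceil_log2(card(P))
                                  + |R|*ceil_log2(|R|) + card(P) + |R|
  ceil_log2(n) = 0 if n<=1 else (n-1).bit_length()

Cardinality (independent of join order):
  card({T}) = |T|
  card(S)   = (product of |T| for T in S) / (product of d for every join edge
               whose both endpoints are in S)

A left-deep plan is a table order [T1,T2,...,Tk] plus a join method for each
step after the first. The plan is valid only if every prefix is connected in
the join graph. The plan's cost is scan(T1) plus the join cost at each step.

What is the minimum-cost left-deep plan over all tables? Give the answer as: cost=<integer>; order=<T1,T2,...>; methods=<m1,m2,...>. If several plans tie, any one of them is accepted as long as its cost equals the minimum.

Selinger DP (subsets sized 1..n):
  {C}: scan cost=300, card=300
  {B}: scan cost=500, card=500
  {A}: scan cost=500, card=500
  {BC}: card=600; try (B,nl_idx)→3600, (C,hash)→6400, (B,merge)→8300, (C,merge)→8500, (B,hash)→9600, (B,nl)→150300 …(+1); best=3600 via (B,nl_idx)
  {AC}: card=300; try (A,nl_idx)→3300, (C,hash)→6400, (A,merge)→8300, (C,merge)→8500, (A,hash)→9600, (A,nl)→150300 …(+1); best=3300 via (A,nl_idx)
  {AB}: card=125000; try (B,hash)→10000, (A,hash)→10000, (B,merge)→10500, (A,merge)→10500, (B,nl_idx)→130000, (A,nl_idx)→130000 …(+2); best=10000 via (B,hash)
  {ABC}: card=300; try (B,nl_idx)→6300, (A,nl_idx)→9300, (B,merge)→11300, (B,hash)→12600, (A,hash)→13200, (A,merge)→15200 …(+5); best=6300 via (B,nl_idx)

cost=6300; order=C,A,B; methods=nl_idx,nl_idx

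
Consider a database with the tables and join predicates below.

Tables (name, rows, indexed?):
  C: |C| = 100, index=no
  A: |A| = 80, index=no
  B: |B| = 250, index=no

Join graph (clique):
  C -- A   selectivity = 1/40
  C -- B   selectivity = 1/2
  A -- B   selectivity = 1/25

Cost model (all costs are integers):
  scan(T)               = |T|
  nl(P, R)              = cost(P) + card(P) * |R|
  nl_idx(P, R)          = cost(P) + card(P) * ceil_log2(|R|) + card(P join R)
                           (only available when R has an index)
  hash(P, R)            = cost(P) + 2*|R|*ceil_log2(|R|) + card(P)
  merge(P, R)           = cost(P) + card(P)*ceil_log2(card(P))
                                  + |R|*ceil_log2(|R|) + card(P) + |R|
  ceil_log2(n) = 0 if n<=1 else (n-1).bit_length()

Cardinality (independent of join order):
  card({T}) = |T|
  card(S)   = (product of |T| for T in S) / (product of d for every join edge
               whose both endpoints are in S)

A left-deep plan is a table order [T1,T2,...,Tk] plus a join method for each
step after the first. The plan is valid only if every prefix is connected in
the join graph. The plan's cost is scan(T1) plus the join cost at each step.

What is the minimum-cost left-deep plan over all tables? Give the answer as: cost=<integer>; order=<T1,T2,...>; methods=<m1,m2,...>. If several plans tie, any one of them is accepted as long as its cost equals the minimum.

cost=3820; order=B,A,C; methods=hash,hash

Selinger DP (subsets sized 1..n):
  {C}: scan cost=100, card=100
  {A}: scan cost=80, card=80
  {B}: scan cost=250, card=250
  {AC}: card=200; try (A,hash)→1320, (C,merge)→1520, (A,merge)→1540, (C,hash)→1560, (C,nl)→8080, (A,nl)→8100; best=1320 via (A,hash)
  {BC}: card=12500; try (C,hash)→1900, (B,merge)→3150, (C,merge)→3300, (B,hash)→4200, (B,nl)→25100, (C,nl)→25250; best=1900 via (C,hash)
  {AB}: card=800; try (A,hash)→1620, (B,merge)→2970, (A,merge)→3140, (B,hash)→4160, (B,nl)→20080, (A,nl)→20250; best=1620 via (A,hash)
  {ABC}: card=1000; try (C,hash)→3820, (B,merge)→5370, (B,hash)→5520, (C,merge)→11220, (A,hash)→15520, (B,nl)→51320 …(+3); best=3820 via (C,hash)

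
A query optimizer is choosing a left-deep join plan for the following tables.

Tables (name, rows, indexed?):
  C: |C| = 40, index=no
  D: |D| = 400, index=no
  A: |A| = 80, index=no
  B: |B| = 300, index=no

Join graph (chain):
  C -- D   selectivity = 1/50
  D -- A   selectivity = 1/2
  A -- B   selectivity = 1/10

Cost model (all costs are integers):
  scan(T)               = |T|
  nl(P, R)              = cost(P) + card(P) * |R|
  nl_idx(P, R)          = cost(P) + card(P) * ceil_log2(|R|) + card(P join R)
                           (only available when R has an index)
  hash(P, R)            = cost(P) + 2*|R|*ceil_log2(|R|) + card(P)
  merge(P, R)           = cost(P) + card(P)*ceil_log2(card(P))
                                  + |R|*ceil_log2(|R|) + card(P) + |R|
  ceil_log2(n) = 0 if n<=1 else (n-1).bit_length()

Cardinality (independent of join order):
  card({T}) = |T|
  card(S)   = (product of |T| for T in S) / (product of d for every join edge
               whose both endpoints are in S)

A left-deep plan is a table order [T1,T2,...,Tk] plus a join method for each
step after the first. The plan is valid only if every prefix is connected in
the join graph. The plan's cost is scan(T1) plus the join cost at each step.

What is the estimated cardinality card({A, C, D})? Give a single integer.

12800

Tables in S: A(80), C(40), D(400)
Edges inside S: C-D(d=50), D-A(d=2)
numerator = 80 * 40 * 400 = 1280000
denominator = 50 * 2 = 100
card(S) = 1280000 / 100 = 12800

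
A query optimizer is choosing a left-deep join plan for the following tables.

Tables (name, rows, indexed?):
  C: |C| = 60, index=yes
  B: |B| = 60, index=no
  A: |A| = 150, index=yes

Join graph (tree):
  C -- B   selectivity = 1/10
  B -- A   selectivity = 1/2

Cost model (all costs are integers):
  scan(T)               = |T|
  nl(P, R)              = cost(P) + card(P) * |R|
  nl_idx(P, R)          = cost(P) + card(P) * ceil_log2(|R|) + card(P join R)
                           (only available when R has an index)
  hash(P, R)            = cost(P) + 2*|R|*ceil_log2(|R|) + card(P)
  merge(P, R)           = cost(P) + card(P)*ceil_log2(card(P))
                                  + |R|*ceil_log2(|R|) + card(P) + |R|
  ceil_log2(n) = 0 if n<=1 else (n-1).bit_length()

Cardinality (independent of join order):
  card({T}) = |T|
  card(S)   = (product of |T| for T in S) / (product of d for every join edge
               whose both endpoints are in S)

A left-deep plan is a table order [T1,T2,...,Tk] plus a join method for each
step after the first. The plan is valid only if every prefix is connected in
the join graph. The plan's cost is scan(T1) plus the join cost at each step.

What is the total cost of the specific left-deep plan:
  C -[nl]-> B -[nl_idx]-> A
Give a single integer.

33540

step 1: scan C: cost=60, card=60
step 2: join B via nl
    card(P join B) = 60*60/(10) = 360
    cost = 60 + 60*60 = 3660
step 3: join A via nl_idx
    card(P join A) = 360*150/(2) = 27000
    cost = 3660 + 360*8 + 27000 = 33540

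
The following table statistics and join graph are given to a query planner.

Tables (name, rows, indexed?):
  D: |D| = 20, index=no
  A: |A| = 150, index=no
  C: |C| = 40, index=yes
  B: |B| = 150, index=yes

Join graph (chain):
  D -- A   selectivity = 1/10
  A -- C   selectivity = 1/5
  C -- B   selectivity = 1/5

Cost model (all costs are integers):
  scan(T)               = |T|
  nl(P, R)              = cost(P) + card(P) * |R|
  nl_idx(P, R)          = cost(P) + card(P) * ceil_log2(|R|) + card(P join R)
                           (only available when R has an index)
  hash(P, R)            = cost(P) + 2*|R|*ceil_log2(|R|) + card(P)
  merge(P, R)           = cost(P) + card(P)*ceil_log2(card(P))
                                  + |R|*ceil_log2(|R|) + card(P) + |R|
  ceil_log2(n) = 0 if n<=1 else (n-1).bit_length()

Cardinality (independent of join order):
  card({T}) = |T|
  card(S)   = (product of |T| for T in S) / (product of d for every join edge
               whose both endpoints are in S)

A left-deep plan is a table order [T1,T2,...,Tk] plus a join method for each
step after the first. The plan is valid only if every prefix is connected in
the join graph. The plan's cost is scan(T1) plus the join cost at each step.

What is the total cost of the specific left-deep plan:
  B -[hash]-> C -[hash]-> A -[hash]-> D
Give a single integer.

step 1: scan B: cost=150, card=150
step 2: join C via hash
    card(P join C) = 150*40/(5) = 1200
    cost = 150 + 2*40*6 + 150 = 780
step 3: join A via hash
    card(P join A) = 1200*150/(5) = 36000
    cost = 780 + 2*150*8 + 1200 = 4380
step 4: join D via hash
    card(P join D) = 36000*20/(10) = 72000
    cost = 4380 + 2*20*5 + 36000 = 40580

40580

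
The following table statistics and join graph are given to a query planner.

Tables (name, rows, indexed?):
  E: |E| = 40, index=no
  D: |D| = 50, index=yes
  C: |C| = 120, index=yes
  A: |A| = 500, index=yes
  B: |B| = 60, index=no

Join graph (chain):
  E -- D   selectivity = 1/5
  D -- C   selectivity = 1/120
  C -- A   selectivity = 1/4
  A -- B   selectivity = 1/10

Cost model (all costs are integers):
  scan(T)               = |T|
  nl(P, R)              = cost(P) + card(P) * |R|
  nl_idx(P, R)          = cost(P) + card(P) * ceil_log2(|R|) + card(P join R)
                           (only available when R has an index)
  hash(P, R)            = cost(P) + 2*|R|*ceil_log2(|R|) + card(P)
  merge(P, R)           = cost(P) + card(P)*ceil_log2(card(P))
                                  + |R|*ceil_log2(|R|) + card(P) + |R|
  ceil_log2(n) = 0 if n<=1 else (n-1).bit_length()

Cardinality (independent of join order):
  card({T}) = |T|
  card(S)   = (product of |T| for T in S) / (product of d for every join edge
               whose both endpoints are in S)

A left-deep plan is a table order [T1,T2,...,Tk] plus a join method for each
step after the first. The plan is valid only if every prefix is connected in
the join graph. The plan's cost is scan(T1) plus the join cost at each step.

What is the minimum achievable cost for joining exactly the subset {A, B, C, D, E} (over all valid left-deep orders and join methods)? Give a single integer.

Selinger DP over subsets of {A,B,C,D,E}:
  {E}: scan cost=40, card=40
  {D}: scan cost=50, card=50
  {C}: scan cost=120, card=120
  {A}: scan cost=500, card=500
  {B}: scan cost=60, card=60
  {DE}: card=400; try (E,hash)→580, (D,merge)→670, (E,merge)→680, (D,hash)→680, (D,nl_idx)→680, (D,nl)→2040 …(+1); best=580 via (E,hash)
  {CD}: card=50; try (C,nl_idx)→450, (D,hash)→840, (D,nl_idx)→890, (C,merge)→1360, (D,merge)→1430, (C,hash)→1780 …(+2); best=450 via (C,nl_idx)
  {AC}: card=15000; try (C,hash)→2680, (A,merge)→6080, (C,merge)→6460, (A,hash)→9240, (A,nl_idx)→16200, (C,nl_idx)→19000 …(+2); best=2680 via (C,hash)
  {AB}: card=3000; try (B,hash)→1720, (A,nl_idx)→3600, (A,merge)→5480, (B,merge)→5920, (A,hash)→9120, (A,nl)→30060 …(+1); best=1720 via (B,hash)
  {CDE}: card=400; try (E,hash)→980, (E,merge)→1080, (E,nl)→2450, (C,hash)→2660, (C,nl_idx)→3780, (C,merge)→5540 …(+1); best=980 via (E,hash)
  {ACD}: card=6250; try (A,merge)→5800, (A,nl_idx)→7150, (A,hash)→9500, (D,hash)→18280, (A,nl)→25450, (D,nl_idx)→98930 …(+2); best=5800 via (A,merge)
  {ABC}: card=90000; try (C,hash)→6400, (B,hash)→18400, (C,merge)→41680, (C,nl_idx)→112720, (B,merge)→228100, (C,nl)→361720 …(+1); best=6400 via (C,hash)
  {ACDE}: card=50000; try (A,merge)→9980, (A,hash)→10380, (E,hash)→12530, (A,nl_idx)→54580, (E,merge)→93580, (A,nl)→200980 …(+1); best=9980 via (A,merge)
  {ABCD}: card=37500; try (B,hash)→12770, (B,merge)→93720, (D,hash)→97000, (B,nl)→380800, (D,nl_idx)→583900, (D,merge)→1626750 …(+1); best=12770 via (B,hash)
  {ABCDE}: card=300000; try (E,hash)→50750, (B,hash)→60700, (E,merge)→650550, (B,merge)→860400, (E,nl)→1512770, (B,nl)→3009980; best=50750 via (E,hash)

50750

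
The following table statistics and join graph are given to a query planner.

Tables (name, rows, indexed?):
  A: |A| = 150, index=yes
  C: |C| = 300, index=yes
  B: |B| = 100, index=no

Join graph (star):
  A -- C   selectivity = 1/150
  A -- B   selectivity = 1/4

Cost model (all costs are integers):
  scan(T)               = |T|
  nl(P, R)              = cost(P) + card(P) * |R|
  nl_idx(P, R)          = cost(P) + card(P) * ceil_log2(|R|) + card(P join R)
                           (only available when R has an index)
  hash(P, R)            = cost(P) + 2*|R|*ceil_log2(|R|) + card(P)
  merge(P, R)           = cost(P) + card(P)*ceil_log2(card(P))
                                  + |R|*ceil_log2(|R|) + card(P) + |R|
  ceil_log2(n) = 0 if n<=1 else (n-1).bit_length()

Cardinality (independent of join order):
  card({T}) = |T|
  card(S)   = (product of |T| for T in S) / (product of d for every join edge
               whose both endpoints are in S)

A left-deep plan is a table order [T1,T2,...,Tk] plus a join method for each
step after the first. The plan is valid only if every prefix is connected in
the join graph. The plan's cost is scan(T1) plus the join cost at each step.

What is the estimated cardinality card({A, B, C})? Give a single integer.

Tables in S: A(150), B(100), C(300)
Edges inside S: A-C(d=150), A-B(d=4)
numerator = 150 * 100 * 300 = 4500000
denominator = 150 * 4 = 600
card(S) = 4500000 / 600 = 7500

7500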